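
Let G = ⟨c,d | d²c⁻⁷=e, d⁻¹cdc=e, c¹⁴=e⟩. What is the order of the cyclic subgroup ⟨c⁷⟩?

|⟨c⁷⟩| equals the order of c⁷. Compute successive powers until reaching e:
  (c⁷)¹ = c⁷, (c⁷)² = e.
The smallest positive k with (c⁷)ᵏ = e is 2, so |⟨c⁷⟩| = 2.

Answer: 2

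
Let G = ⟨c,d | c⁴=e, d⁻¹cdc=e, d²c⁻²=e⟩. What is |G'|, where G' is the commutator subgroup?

G' = [G, G] is generated by all commutators. The generator-pair commutators are: [c, d] = c².
The subgroup they normally generate is {e, c²}, of order 2.
Check: |G/G'| = 8/2 = 4 is the order of the abelianisation.

Answer: 2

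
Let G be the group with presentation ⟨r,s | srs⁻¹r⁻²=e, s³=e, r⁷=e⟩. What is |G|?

Enumerate words in the generators, reducing via the relations: the distinct elements are
  {e, r, s, rs, r², r³, r⁴, r⁵, r⁶, s², rs², r²s, r³s, r⁴s, r⁵s, r⁶s, r²s², r³s², r⁴s², r⁵s², r⁶s²}.
No further products give new elements, so |G| = 21.

Answer: 21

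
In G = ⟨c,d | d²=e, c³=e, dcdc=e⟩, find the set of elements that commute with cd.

⟨cd⟩ ⊆ C_G(cd) since powers of cd commute with cd; so |C_G(cd)| ≥ |⟨cd⟩| = 2.
By orbit–stabilizer, |C_G(cd)| = |G| / |conj. class of cd| = 6 / 3 = 2.
The 2 elements commuting with cd are {e, cd}.

Answer: {e, cd}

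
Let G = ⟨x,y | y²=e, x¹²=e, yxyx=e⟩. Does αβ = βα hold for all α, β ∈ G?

x·y = xy but y·x = x¹¹y, so x·y ≠ y·x and G is not abelian.

Answer: No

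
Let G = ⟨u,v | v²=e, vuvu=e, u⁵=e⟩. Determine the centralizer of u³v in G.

⟨u³v⟩ ⊆ C_G(u³v) since powers of u³v commute with u³v; so |C_G(u³v)| ≥ |⟨u³v⟩| = 2.
By orbit–stabilizer, |C_G(u³v)| = |G| / |conj. class of u³v| = 10 / 5 = 2.
The 2 elements commuting with u³v are {e, u³v}.

Answer: {e, u³v}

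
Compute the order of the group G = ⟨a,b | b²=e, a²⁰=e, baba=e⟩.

Enumerate words in the generators, reducing via the relations: the distinct elements are
  {a, b, e, ab, a², a³, a⁴, a⁵, a⁶, a⁷, a⁸, a⁹, a²b, a³b, a¹², a¹³, a¹¹, a¹⁰, a¹⁴, a¹⁵, a¹⁶, a¹⁷, a¹⁸, a¹⁹, a⁴b, a⁵b, a⁶b, a⁷b, a⁸b, a⁹b, a¹²b, a¹³b, a¹¹b, a¹⁰b, a¹⁴b, a¹⁵b, a¹⁶b, a¹⁷b, a¹⁸b, a¹⁹b}.
No further products give new elements, so |G| = 40.

Answer: 40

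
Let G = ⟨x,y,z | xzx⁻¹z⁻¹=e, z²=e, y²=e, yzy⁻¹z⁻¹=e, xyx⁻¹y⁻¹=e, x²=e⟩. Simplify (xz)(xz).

Compute (xz) · (xz) by multiplying left to right and reducing via the relations at each step:
  (xz) · x = z
  z · z = e

Answer: e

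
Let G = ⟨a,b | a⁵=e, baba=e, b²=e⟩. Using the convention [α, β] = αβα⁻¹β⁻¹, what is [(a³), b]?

[(a³), b] = (a³)·b·(a³)⁻¹·b⁻¹.
  (a³) · b = a³b
  (a³b) · (a²) = ab
  (ab) · b = a

Answer: a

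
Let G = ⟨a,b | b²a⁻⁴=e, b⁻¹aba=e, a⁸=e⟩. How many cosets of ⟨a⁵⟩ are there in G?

First find ord(a⁵) by computing successive powers:
  (a⁵)¹ = a⁵, (a⁵)² = a², (a⁵)³ = a⁷, (a⁵)⁴ = a⁴, (a⁵)⁵ = a, (a⁵)⁶ = a⁶, (a⁵)⁷ = a³, (a⁵)⁸ = e.
So |⟨a⁵⟩| = ord(a⁵) = 8. With |G| = 16, by Lagrange [G : ⟨a⁵⟩] = 16/8 = 2.

Answer: 2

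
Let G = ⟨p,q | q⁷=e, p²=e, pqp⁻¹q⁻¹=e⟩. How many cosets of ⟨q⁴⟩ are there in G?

First find ord(q⁴) by computing successive powers:
  (q⁴)¹ = q⁴, (q⁴)² = q, (q⁴)³ = q⁵, (q⁴)⁴ = q², (q⁴)⁵ = q⁶, (q⁴)⁶ = q³, (q⁴)⁷ = e.
So |⟨q⁴⟩| = ord(q⁴) = 7. With |G| = 14, by Lagrange [G : ⟨q⁴⟩] = 14/7 = 2.

Answer: 2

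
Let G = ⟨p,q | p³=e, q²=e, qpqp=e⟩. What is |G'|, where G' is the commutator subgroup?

G' = [G, G] is generated by all commutators. The generator-pair commutators are: [p, q] = p².
The subgroup they normally generate is {e, p, p²}, of order 3.
Check: |G/G'| = 6/3 = 2 is the order of the abelianisation.

Answer: 3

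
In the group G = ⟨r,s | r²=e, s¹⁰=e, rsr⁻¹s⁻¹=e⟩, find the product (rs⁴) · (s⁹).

Compute (rs⁴) · (s⁹) by multiplying left to right and reducing via the relations at each step:
  (rs⁴) · s⁹ = rs³

Answer: rs³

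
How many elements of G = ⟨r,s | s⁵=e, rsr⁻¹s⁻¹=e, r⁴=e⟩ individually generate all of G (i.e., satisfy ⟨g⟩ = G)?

G is cyclic of order 20. An element generates G iff its order is 20, and a cyclic group of order 20 has exactly φ(20) = 8 such elements.

Answer: 8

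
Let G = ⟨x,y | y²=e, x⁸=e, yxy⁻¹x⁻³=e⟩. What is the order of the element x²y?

Compute successive powers until reaching e:
  (x²y)¹ = x²y, (x²y)² = e.
The smallest positive k with (x²y)ᵏ = e is 2.

Answer: 2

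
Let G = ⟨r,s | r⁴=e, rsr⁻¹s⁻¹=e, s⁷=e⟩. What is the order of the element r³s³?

Compute successive powers until reaching e:
  (r³s³)¹ = r³s³, (r³s³)² = r²s⁶, (r³s³)³ = rs², (r³s³)⁴ = s⁵, (r³s³)⁵ = r³s, (r³s³)⁶ = r²s⁴, (r³s³)⁷ = r, (r³s³)⁸ = s³, (r³s³)⁹ = r³s⁶, (r³s³)¹⁰ = r²s², (r³s³)¹¹ = rs⁵, (r³s³)¹² = s, (r³s³)¹³ = r³s⁴, (r³s³)¹⁴ = r², (r³s³)¹⁵ = rs³, (r³s³)¹⁶ = s⁶, (r³s³)¹⁷ = r³s², (r³s³)¹⁸ = r²s⁵, (r³s³)¹⁹ = rs, (r³s³)²⁰ = s⁴, (r³s³)²¹ = r³, (r³s³)²² = r²s³, (r³s³)²³ = rs⁶, (r³s³)²⁴ = s², (r³s³)²⁵ = r³s⁵, (r³s³)²⁶ = r²s, (r³s³)²⁷ = rs⁴, (r³s³)²⁸ = e.
The smallest positive k with (r³s³)ᵏ = e is 28.

Answer: 28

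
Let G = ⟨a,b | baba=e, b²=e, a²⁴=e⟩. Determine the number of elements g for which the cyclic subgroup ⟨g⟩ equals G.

⟨g⟩ = G would require ord(g) = |G| = 48, but the maximum element order in G is 24 < 48. So G is not cyclic and no single element generates it: the count is 0.

Answer: 0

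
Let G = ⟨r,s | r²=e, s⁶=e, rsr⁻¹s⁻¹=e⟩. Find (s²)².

Compute successive powers of (s²), reducing at each step:
  (s²)²: (s²) · s² = s⁴

Answer: s⁴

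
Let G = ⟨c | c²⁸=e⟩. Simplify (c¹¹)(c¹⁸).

Compute (c¹¹) · (c¹⁸) by multiplying left to right and reducing via the relations at each step:
  (c¹¹) · c¹⁸ = c

Answer: c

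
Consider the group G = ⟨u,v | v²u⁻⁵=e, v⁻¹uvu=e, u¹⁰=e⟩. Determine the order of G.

Enumerate words in the generators, reducing via the relations: the distinct elements are
  {e, u, v, uv, u², u³, u⁴, u⁵, u⁶, u⁷, u⁸, u⁹, u²v, u³v, u⁴v, v⁻¹, uv⁻¹, u²v⁻¹, u³v⁻¹, u⁴v⁻¹}.
No further products give new elements, so |G| = 20.

Answer: 20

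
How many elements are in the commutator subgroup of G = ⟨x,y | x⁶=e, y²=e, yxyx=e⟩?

G' = [G, G] is generated by all commutators. The generator-pair commutators are: [x, y] = x².
The subgroup they normally generate is {e, x², x⁴}, of order 3.
Check: |G/G'| = 12/3 = 4 is the order of the abelianisation.

Answer: 3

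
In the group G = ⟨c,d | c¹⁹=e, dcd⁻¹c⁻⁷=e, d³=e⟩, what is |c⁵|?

Compute successive powers until reaching e:
  (c⁵)¹ = c⁵, (c⁵)² = c¹⁰, (c⁵)³ = c¹⁵, (c⁵)⁴ = c, (c⁵)⁵ = c⁶, (c⁵)⁶ = c¹¹, (c⁵)⁷ = c¹⁶, (c⁵)⁸ = c², (c⁵)⁹ = c⁷, (c⁵)¹⁰ = c¹², (c⁵)¹¹ = c¹⁷, (c⁵)¹² = c³, (c⁵)¹³ = c⁸, (c⁵)¹⁴ = c¹³, (c⁵)¹⁵ = c¹⁸, (c⁵)¹⁶ = c⁴, (c⁵)¹⁷ = c⁹, (c⁵)¹⁸ = c¹⁴, (c⁵)¹⁹ = e.
The smallest positive k with (c⁵)ᵏ = e is 19.

Answer: 19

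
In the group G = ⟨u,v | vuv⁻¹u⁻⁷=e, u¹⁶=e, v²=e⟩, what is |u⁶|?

Compute successive powers until reaching e:
  (u⁶)¹ = u⁶, (u⁶)² = u¹², (u⁶)³ = u², (u⁶)⁴ = u⁸, (u⁶)⁵ = u¹⁴, (u⁶)⁶ = u⁴, (u⁶)⁷ = u¹⁰, (u⁶)⁸ = e.
The smallest positive k with (u⁶)ᵏ = e is 8.

Answer: 8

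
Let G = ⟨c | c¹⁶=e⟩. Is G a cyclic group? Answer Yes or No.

|G| = 16. The element c has order 16 (its powers give 16 distinct elements), so ⟨c⟩ = G and G is cyclic.

Answer: Yes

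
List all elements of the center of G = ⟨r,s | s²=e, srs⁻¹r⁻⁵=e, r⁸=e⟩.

An element z ∈ Z(G) iff z commutes with every generator.
For example r² is central: (r²)·r = r³ = r·(r²); (r²)·s = r²s = s·(r²).
Whereas r ∉ Z(G) since r·s = rs ≠ r⁵s = s·r.
Checking each of the 16 elements this way gives Z(G) = {e, r², r⁴, r⁶}, of order 4.

Answer: {e, r², r⁴, r⁶}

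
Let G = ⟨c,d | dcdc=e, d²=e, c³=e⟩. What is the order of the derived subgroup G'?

G' = [G, G] is generated by all commutators. The generator-pair commutators are: [c, d] = c².
The subgroup they normally generate is {e, c, c²}, of order 3.
Check: |G/G'| = 6/3 = 2 is the order of the abelianisation.

Answer: 3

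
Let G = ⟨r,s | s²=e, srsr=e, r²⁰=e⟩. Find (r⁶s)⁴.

Compute successive powers of (r⁶s), reducing at each step:
  (r⁶s)²: (r⁶s) · r⁶ = s;   s · s = e
  (r⁶s)³: e · r⁶ = r⁶;   (r⁶) · s = r⁶s
  (r⁶s)⁴: (r⁶s) · r⁶ = s;   s · s = e

Answer: e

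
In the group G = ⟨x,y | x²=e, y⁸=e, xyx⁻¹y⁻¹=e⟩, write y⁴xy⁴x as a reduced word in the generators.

Multiply left to right, reducing at each step:
  (y⁴) · x = xy⁴
  (xy⁴) · y⁴ = x
  x · x = e

Answer: e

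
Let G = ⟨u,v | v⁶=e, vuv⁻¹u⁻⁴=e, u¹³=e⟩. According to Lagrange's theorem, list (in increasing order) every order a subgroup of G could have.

|G| = 78 = 2 · 3 · 13. By Lagrange's theorem the order of any subgroup divides 78; the divisors of 78 are 1, 2, 3, 6, 13, 26, 39, 78.

Answer: 1, 2, 3, 6, 13, 26, 39, 78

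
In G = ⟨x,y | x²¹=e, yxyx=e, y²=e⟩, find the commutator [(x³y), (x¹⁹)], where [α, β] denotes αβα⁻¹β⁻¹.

[(x³y), (x¹⁹)] = (x³y)·(x¹⁹)·(x³y)⁻¹·(x¹⁹)⁻¹.
  (x³y) · (x¹⁹) = x⁵y
  (x⁵y) · (x³y) = x²
  (x²) · (x²) = x⁴

Answer: x⁴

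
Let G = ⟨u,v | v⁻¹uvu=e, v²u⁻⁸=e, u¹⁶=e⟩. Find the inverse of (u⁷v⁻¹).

The order of (u⁷v⁻¹) is 4 (smallest k with (u⁷v⁻¹)ᵏ = e), so (u⁷v⁻¹)⁻¹ = (u⁷v⁻¹)³ = u⁷v.
Check: (u⁷v⁻¹) · (u⁷v) → (u⁷v⁻¹) · u⁷ = v⁻¹;   (v⁻¹) · v = e, giving e as required.

Answer: u⁷v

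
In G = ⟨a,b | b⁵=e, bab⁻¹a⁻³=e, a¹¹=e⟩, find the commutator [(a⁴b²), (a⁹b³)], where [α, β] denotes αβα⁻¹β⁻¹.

[(a⁴b²), (a⁹b³)] = (a⁴b²)·(a⁹b³)·(a⁴b²)⁻¹·(a⁹b³)⁻¹.
  (a⁴b²) · (a⁹b³) = a⁸
  (a⁸) · (a²b³) = a¹⁰b³
  (a¹⁰b³) · (a⁷b²) = a

Answer: a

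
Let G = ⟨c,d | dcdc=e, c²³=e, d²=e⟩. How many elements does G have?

Enumerate words in the generators, reducing via the relations: the distinct elements are
  {c, d, e, cd, c², c³, c⁴, c⁵, c⁶, c⁷, c⁸, c⁹, c²d, c²², c²¹, c²⁰, c³d, c¹², c¹³, c¹¹, c¹⁰, c¹⁴, c¹⁵, c¹⁶, c¹⁷, c¹⁸, c¹⁹, c⁴d, c⁵d, c⁶d, c⁷d, c⁸d, c⁹d, c²²d, c²¹d, c²⁰d, c¹²d, c¹³d, c¹¹d, c¹⁰d, c¹⁴d, c¹⁵d, c¹⁶d, c¹⁷d, c¹⁸d, c¹⁹d}.
No further products give new elements, so |G| = 46.

Answer: 46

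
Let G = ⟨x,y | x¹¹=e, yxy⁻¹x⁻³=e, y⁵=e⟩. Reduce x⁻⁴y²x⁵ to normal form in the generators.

Multiply left to right, reducing at each step:
  (x⁷) · y² = x⁷y²
  (x⁷y²) · x⁵ = x⁸y²

Answer: x⁸y²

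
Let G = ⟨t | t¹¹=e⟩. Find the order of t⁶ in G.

Compute successive powers until reaching e:
  (t⁶)¹ = t⁶, (t⁶)² = t, (t⁶)³ = t⁷, (t⁶)⁴ = t², (t⁶)⁵ = t⁸, (t⁶)⁶ = t³, (t⁶)⁷ = t⁹, (t⁶)⁸ = t⁴, (t⁶)⁹ = t¹⁰, (t⁶)¹⁰ = t⁵, (t⁶)¹¹ = e.
The smallest positive k with (t⁶)ᵏ = e is 11.

Answer: 11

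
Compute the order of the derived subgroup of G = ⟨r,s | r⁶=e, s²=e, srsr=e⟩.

G' = [G, G] is generated by all commutators. The generator-pair commutators are: [r, s] = r².
The subgroup they normally generate is {e, r², r⁴}, of order 3.
Check: |G/G'| = 12/3 = 4 is the order of the abelianisation.

Answer: 3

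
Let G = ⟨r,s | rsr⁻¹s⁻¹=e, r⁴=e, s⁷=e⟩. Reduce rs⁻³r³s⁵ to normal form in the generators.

Multiply left to right, reducing at each step:
  r · s⁻³ = rs⁴
  (rs⁴) · r³ = s⁴
  (s⁴) · s⁵ = s²

Answer: s²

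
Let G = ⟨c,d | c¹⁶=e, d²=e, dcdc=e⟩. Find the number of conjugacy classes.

The conjugacy classes (representative and size) are:
  [e] (size 1), [c¹⁵] (size 2), [c²] (size 2), [c³] (size 2), [c¹²] (size 2), [c⁵] (size 2), [c⁶] (size 2), [c⁷] (size 2), [c⁸] (size 1), [c²d] (size 8), [c¹⁵d] (size 8).
Class equation: 1 + 2 + 2 + 2 + 2 + 2 + 2 + 2 + 1 + 8 + 8 = 32 = |G|. So G has 11 conjugacy classes.

Answer: 11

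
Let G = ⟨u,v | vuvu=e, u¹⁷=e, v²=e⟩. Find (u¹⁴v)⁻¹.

The order of (u¹⁴v) is 2 (smallest k with (u¹⁴v)ᵏ = e), so (u¹⁴v)⁻¹ = (u¹⁴v)¹ = u¹⁴v.
Check: (u¹⁴v) · (u¹⁴v) → (u¹⁴v) · u¹⁴ = v;   v · v = e, giving e as required.

Answer: u¹⁴v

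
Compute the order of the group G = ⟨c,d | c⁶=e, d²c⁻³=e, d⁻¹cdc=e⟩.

Enumerate words in the generators, reducing via the relations: the distinct elements are
  {c, d, e, cd, c², c³, c⁴, c⁵, c²d, d⁻¹, cd⁻¹, c²d⁻¹}.
No further products give new elements, so |G| = 12.

Answer: 12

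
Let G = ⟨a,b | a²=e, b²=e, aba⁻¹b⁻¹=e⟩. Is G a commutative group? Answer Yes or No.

Each pair of generators commutes: a·b = ab = b·a. Since the generators pairwise commute, every element of G commutes with every other, so G is abelian.

Answer: Yes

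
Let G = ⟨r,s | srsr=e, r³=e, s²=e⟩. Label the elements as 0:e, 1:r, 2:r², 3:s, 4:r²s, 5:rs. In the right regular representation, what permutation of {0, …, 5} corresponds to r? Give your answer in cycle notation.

(0 1 2)(3 4 5)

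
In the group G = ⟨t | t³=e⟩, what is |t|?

Compute successive powers until reaching e:
  t¹ = t, t² = t², t³ = e.
The smallest positive k with tᵏ = e is 3.

Answer: 3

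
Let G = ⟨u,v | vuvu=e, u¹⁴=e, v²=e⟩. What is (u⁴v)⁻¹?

The order of (u⁴v) is 2 (smallest k with (u⁴v)ᵏ = e), so (u⁴v)⁻¹ = (u⁴v)¹ = u⁴v.
Check: (u⁴v) · (u⁴v) → (u⁴v) · u⁴ = v;   v · v = e, giving e as required.

Answer: u⁴v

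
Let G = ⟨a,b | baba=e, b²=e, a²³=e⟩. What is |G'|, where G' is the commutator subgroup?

G' = [G, G] is generated by all commutators. The generator-pair commutators are: [a, b] = a².
The subgroup they normally generate is {e, a, a², a³, a⁴, a⁵, a⁶, a⁷, a⁸, a⁹, a¹⁰, a¹¹, a¹², a¹³, a¹⁴, a¹⁵, a¹⁶, a¹⁷, a¹⁸, a¹⁹, a²⁰, a²¹, a²²}, of order 23.
Check: |G/G'| = 46/23 = 2 is the order of the abelianisation.

Answer: 23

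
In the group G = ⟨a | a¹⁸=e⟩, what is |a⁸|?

Compute successive powers until reaching e:
  (a⁸)¹ = a⁸, (a⁸)² = a¹⁶, (a⁸)³ = a⁶, (a⁸)⁴ = a¹⁴, (a⁸)⁵ = a⁴, (a⁸)⁶ = a¹², (a⁸)⁷ = a², (a⁸)⁸ = a¹⁰, (a⁸)⁹ = e.
The smallest positive k with (a⁸)ᵏ = e is 9.

Answer: 9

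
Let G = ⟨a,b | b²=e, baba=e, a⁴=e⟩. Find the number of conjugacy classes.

The conjugacy classes (representative and size) are:
  [e] (size 1), [a] (size 2), [a²] (size 1), [a²b] (size 2), [a³b] (size 2).
Class equation: 1 + 2 + 1 + 2 + 2 = 8 = |G|. So G has 5 conjugacy classes.

Answer: 5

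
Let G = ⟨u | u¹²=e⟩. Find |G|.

G is generated by a single element, so G is cyclic. The relator gives u¹² = e and no smaller power is forced to be e, so the 12 powers {e, u, u², u³, u⁴, u⁵, u⁶, u⁷, u⁸, u⁹, u¹¹, u¹⁰} are distinct. Hence |G| = 12.

Answer: 12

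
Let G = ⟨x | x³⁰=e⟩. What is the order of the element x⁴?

Compute successive powers until reaching e:
  (x⁴)¹ = x⁴, (x⁴)² = x⁸, (x⁴)³ = x¹², (x⁴)⁴ = x¹⁶, (x⁴)⁵ = x²⁰, (x⁴)⁶ = x²⁴, (x⁴)⁷ = x²⁸, (x⁴)⁸ = x², (x⁴)⁹ = x⁶, (x⁴)¹⁰ = x¹⁰, (x⁴)¹¹ = x¹⁴, (x⁴)¹² = x¹⁸, (x⁴)¹³ = x²², (x⁴)¹⁴ = x²⁶, (x⁴)¹⁵ = e.
The smallest positive k with (x⁴)ᵏ = e is 15.

Answer: 15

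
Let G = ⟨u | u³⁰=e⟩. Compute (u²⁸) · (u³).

Compute (u²⁸) · (u³) by multiplying left to right and reducing via the relations at each step:
  (u²⁸) · u³ = u

Answer: u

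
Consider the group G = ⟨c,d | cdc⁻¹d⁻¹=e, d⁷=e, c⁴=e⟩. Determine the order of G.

Enumerate words in the generators, reducing via the relations: the distinct elements are
  {c, d, e, cd, c², c³, d², d³, d⁴, d⁵, d⁶, cd², cd³, cd⁴, cd⁵, cd⁶, c²d, c³d, c²d², c²d³, c²d⁴, c²d⁵, c²d⁶, c³d², c³d³, c³d⁴, c³d⁵, c³d⁶}.
No further products give new elements, so |G| = 28.

Answer: 28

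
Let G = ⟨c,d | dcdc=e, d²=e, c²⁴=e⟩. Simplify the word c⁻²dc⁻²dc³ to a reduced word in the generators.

Multiply left to right, reducing at each step:
  (c²²) · d = c²²d
  (c²²d) · c⁻² = d
  d · d = e
  e · c³ = c³

Answer: c³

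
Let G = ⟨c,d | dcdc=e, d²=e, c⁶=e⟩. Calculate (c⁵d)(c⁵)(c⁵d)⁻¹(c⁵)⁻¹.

[(c⁵d), (c⁵)] = (c⁵d)·(c⁵)·(c⁵d)⁻¹·(c⁵)⁻¹.
  (c⁵d) · (c⁵) = d
  d · (c⁵d) = c
  c · c = c²

Answer: c²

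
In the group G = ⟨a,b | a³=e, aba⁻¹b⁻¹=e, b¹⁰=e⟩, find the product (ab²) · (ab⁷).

Compute (ab²) · (ab⁷) by multiplying left to right and reducing via the relations at each step:
  (ab²) · a = a²b²
  (a²b²) · b⁷ = a²b⁹

Answer: a²b⁹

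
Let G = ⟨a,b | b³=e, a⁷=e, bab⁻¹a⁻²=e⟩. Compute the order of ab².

Compute successive powers until reaching e:
  (ab²)¹ = ab², (ab²)² = a⁵b, (ab²)³ = e.
The smallest positive k with (ab²)ᵏ = e is 3.

Answer: 3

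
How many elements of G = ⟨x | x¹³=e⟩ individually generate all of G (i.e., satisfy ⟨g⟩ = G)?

G is cyclic of order 13. An element generates G iff its order is 13, and a cyclic group of order 13 has exactly φ(13) = 12 such elements.

Answer: 12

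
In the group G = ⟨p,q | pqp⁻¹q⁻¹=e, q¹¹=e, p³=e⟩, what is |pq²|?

Compute successive powers until reaching e:
  (pq²)¹ = pq², (pq²)² = p²q⁴, (pq²)³ = q⁶, (pq²)⁴ = pq⁸, (pq²)⁵ = p²q¹⁰, (pq²)⁶ = q, (pq²)⁷ = pq³, (pq²)⁸ = p²q⁵, (pq²)⁹ = q⁷, (pq²)¹⁰ = pq⁹, (pq²)¹¹ = p², (pq²)¹² = q², (pq²)¹³ = pq⁴, (pq²)¹⁴ = p²q⁶, (pq²)¹⁵ = q⁸, (pq²)¹⁶ = pq¹⁰, (pq²)¹⁷ = p²q, (pq²)¹⁸ = q³, (pq²)¹⁹ = pq⁵, (pq²)²⁰ = p²q⁷, (pq²)²¹ = q⁹, (pq²)²² = p, (pq²)²³ = p²q², (pq²)²⁴ = q⁴, (pq²)²⁵ = pq⁶, (pq²)²⁶ = p²q⁸, (pq²)²⁷ = q¹⁰, (pq²)²⁸ = pq, (pq²)²⁹ = p²q³, (pq²)³⁰ = q⁵, (pq²)³¹ = pq⁷, (pq²)³² = p²q⁹, (pq²)³³ = e.
The smallest positive k with (pq²)ᵏ = e is 33.

Answer: 33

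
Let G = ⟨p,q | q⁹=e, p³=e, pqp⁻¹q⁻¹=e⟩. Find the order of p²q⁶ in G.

Compute successive powers until reaching e:
  (p²q⁶)¹ = p²q⁶, (p²q⁶)² = pq³, (p²q⁶)³ = e.
The smallest positive k with (p²q⁶)ᵏ = e is 3.

Answer: 3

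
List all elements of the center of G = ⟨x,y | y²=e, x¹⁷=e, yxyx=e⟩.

An element z ∈ Z(G) iff z commutes with every generator.
For example e is central: e·x = x = x·e; e·y = y = y·e.
Whereas x ∉ Z(G) since x·y = xy ≠ x¹⁶y = y·x.
Checking each of the 34 elements this way gives Z(G) = {e}, of order 1.

Answer: {e}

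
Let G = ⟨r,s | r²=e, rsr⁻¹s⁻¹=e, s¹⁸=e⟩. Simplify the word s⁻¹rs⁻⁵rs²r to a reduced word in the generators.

Multiply left to right, reducing at each step:
  (s¹⁷) · r = rs¹⁷
  (rs¹⁷) · s⁻⁵ = rs¹²
  (rs¹²) · r = s¹²
  (s¹²) · s² = s¹⁴
  (s¹⁴) · r = rs¹⁴

Answer: rs¹⁴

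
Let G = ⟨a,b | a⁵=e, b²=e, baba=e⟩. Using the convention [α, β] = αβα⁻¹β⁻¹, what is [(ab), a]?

[(ab), a] = (ab)·a·(ab)⁻¹·a⁻¹.
  (ab) · a = b
  b · (ab) = a⁴
  (a⁴) · (a⁴) = a³

Answer: a³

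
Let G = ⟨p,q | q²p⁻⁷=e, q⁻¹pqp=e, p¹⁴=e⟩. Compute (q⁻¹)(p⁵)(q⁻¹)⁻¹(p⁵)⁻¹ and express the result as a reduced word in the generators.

[(q⁻¹), (p⁵)] = (q⁻¹)·(p⁵)·(q⁻¹)⁻¹·(p⁵)⁻¹.
  (q⁻¹) · (p⁵) = p²q
  (p²q) · q = p⁹
  (p⁹) · (p⁹) = p⁴

Answer: p⁴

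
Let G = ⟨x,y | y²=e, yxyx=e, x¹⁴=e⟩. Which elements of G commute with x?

⟨x⟩ ⊆ C_G(x) since powers of x commute with x; so |C_G(x)| ≥ |⟨x⟩| = 14.
By orbit–stabilizer, |C_G(x)| = |G| / |conj. class of x| = 28 / 2 = 14.
The 14 elements commuting with x are {e, x, x², x³, x⁴, x⁵, x⁶, x⁷, x⁸, x⁹, x¹⁰, x¹¹, x¹², x¹³}.

Answer: {e, x, x², x³, x⁴, x⁵, x⁶, x⁷, x⁸, x⁹, x¹⁰, x¹¹, x¹², x¹³}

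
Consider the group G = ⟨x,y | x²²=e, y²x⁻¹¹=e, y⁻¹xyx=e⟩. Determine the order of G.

Enumerate words in the generators, reducing via the relations: the distinct elements are
  {e, x, y, xy, x², x³, x⁴, x⁵, x⁶, x⁷, x⁸, x⁹, x²y, x²¹, x²⁰, x³y, x¹², x¹³, x¹¹, x¹⁰, x¹⁴, x¹⁵, x¹⁶, x¹⁷, x¹⁸, x¹⁹, x⁴y, x⁵y, x⁶y, x⁷y, x⁸y, x⁹y, y⁻¹, xy⁻¹, x¹⁰y, x²y⁻¹, x³y⁻¹, x⁴y⁻¹, x⁵y⁻¹, x⁶y⁻¹, x⁷y⁻¹, x⁸y⁻¹, x⁹y⁻¹, x¹⁰y⁻¹}.
No further products give new elements, so |G| = 44.

Answer: 44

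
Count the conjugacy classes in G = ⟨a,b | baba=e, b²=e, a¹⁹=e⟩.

The conjugacy classes (representative and size) are:
  [e] (size 1), [a¹⁸] (size 2), [a²] (size 2), [a¹⁶] (size 2), [a⁴] (size 2), [a¹⁴] (size 2), [a¹³] (size 2), [a¹²] (size 2), [a⁸] (size 2), [a⁹] (size 2), [b] (size 19).
Class equation: 1 + 2 + 2 + 2 + 2 + 2 + 2 + 2 + 2 + 2 + 19 = 38 = |G|. So G has 11 conjugacy classes.

Answer: 11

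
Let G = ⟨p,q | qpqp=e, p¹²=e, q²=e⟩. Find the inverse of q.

The order of q is 2 (smallest k with qᵏ = e), so q⁻¹ = q¹ = q.
Check: q · q → q · q = e, giving e as required.

Answer: q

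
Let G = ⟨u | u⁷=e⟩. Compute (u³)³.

Compute successive powers of (u³), reducing at each step:
  (u³)²: (u³) · u³ = u⁶
  (u³)³: (u⁶) · u³ = u²

Answer: u²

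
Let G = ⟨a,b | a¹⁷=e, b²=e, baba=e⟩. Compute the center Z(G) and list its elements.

An element z ∈ Z(G) iff z commutes with every generator.
For example e is central: e·a = a = a·e; e·b = b = b·e.
Whereas a ∉ Z(G) since a·b = ab ≠ a¹⁶b = b·a.
Checking each of the 34 elements this way gives Z(G) = {e}, of order 1.

Answer: {e}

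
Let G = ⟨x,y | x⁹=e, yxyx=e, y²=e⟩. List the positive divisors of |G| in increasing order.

|G| = 18 = 2 · 3². By Lagrange's theorem the order of any subgroup divides 18; the divisors of 18 are 1, 2, 3, 6, 9, 18.

Answer: 1, 2, 3, 6, 9, 18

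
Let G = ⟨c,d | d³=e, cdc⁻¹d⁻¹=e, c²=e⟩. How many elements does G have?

Enumerate words in the generators, reducing via the relations: the distinct elements are
  {c, d, e, cd, d², cd²}.
No further products give new elements, so |G| = 6.

Answer: 6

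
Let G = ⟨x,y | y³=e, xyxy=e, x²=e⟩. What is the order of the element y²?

Compute successive powers until reaching e:
  (y²)¹ = y², (y²)² = y, (y²)³ = e.
The smallest positive k with (y²)ᵏ = e is 3.

Answer: 3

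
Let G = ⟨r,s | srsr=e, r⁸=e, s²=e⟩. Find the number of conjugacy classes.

The conjugacy classes (representative and size) are:
  [e] (size 1), [r] (size 2), [r⁶] (size 2), [r³] (size 2), [r⁴] (size 1), [s] (size 4), [r⁵s] (size 4).
Class equation: 1 + 2 + 2 + 2 + 1 + 4 + 4 = 16 = |G|. So G has 7 conjugacy classes.

Answer: 7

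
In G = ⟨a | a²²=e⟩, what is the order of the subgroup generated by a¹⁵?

|⟨a¹⁵⟩| equals the order of a¹⁵. Compute successive powers until reaching e:
  (a¹⁵)¹ = a¹⁵, (a¹⁵)² = a⁸, (a¹⁵)³ = a, (a¹⁵)⁴ = a¹⁶, (a¹⁵)⁵ = a⁹, (a¹⁵)⁶ = a², (a¹⁵)⁷ = a¹⁷, (a¹⁵)⁸ = a¹⁰, (a¹⁵)⁹ = a³, (a¹⁵)¹⁰ = a¹⁸, (a¹⁵)¹¹ = a¹¹, (a¹⁵)¹² = a⁴, (a¹⁵)¹³ = a¹⁹, (a¹⁵)¹⁴ = a¹², (a¹⁵)¹⁵ = a⁵, (a¹⁵)¹⁶ = a²⁰, (a¹⁵)¹⁷ = a¹³, (a¹⁵)¹⁸ = a⁶, (a¹⁵)¹⁹ = a²¹, (a¹⁵)²⁰ = a¹⁴, (a¹⁵)²¹ = a⁷, (a¹⁵)²² = e.
The smallest positive k with (a¹⁵)ᵏ = e is 22, so |⟨a¹⁵⟩| = 22.

Answer: 22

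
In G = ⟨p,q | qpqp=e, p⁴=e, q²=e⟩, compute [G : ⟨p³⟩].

First find ord(p³) by computing successive powers:
  (p³)¹ = p³, (p³)² = p², (p³)³ = p, (p³)⁴ = e.
So |⟨p³⟩| = ord(p³) = 4. With |G| = 8, by Lagrange [G : ⟨p³⟩] = 8/4 = 2.

Answer: 2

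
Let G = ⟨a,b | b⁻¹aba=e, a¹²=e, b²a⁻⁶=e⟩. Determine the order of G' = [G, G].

G' = [G, G] is generated by all commutators. The generator-pair commutators are: [a, b] = a².
The subgroup they normally generate is {e, a², a⁴, a⁶, a⁸, a¹⁰}, of order 6.
Check: |G/G'| = 24/6 = 4 is the order of the abelianisation.

Answer: 6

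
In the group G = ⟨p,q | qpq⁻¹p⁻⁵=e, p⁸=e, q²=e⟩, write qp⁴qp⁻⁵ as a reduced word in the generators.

Multiply left to right, reducing at each step:
  q · p⁴ = p⁴q
  (p⁴q) · q = p⁴
  (p⁴) · p⁻⁵ = p⁷

Answer: p⁷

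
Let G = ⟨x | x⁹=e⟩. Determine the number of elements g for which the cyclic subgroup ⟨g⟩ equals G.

G is cyclic of order 9. An element generates G iff its order is 9, and a cyclic group of order 9 has exactly φ(9) = 6 such elements.

Answer: 6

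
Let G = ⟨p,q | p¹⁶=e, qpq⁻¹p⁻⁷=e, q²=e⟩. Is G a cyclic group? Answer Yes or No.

Every cyclic group is abelian. But p·q = pq while q·p = p⁷q, so p·q ≠ q·p and G is not abelian. Hence G is not cyclic.

Answer: No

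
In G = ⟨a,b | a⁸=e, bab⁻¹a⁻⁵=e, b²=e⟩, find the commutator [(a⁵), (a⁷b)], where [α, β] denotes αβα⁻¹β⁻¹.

[(a⁵), (a⁷b)] = (a⁵)·(a⁷b)·(a⁵)⁻¹·(a⁷b)⁻¹.
  (a⁵) · (a⁷b) = a⁴b
  (a⁴b) · (a³) = a³b
  (a³b) · (a⁵b) = a⁴

Answer: a⁴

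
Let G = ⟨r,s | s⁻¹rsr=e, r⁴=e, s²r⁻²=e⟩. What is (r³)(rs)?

Compute (r³) · (rs) by multiplying left to right and reducing via the relations at each step:
  (r³) · r = e
  e · s = s

Answer: s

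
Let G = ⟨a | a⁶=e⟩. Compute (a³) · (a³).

Compute (a³) · (a³) by multiplying left to right and reducing via the relations at each step:
  (a³) · a³ = e

Answer: e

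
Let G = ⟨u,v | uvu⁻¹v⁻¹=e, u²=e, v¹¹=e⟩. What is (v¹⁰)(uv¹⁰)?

Compute (v¹⁰) · (uv¹⁰) by multiplying left to right and reducing via the relations at each step:
  (v¹⁰) · u = uv¹⁰
  (uv¹⁰) · v¹⁰ = uv⁹

Answer: uv⁹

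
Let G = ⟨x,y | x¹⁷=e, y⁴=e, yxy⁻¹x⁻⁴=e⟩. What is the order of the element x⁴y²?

Compute successive powers until reaching e:
  (x⁴y²)¹ = x⁴y², (x⁴y²)² = e.
The smallest positive k with (x⁴y²)ᵏ = e is 2.

Answer: 2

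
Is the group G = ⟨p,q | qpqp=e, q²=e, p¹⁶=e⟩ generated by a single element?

Every cyclic group is abelian. But p·q = pq while q·p = p¹⁵q, so p·q ≠ q·p and G is not abelian. Hence G is not cyclic.

Answer: No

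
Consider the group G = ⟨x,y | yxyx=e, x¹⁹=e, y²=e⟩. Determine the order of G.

Enumerate words in the generators, reducing via the relations: the distinct elements are
  {e, x, y, xy, x², x³, x⁴, x⁵, x⁶, x⁷, x⁸, x⁹, x²y, x³y, x¹², x¹³, x¹¹, x¹⁰, x¹⁴, x¹⁵, x¹⁶, x¹⁷, x¹⁸, x⁴y, x⁵y, x⁶y, x⁷y, x⁸y, x⁹y, x¹²y, x¹³y, x¹¹y, x¹⁰y, x¹⁴y, x¹⁵y, x¹⁶y, x¹⁷y, x¹⁸y}.
No further products give new elements, so |G| = 38.

Answer: 38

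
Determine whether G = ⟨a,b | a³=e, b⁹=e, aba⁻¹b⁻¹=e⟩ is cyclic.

|G| = 27, but the maximum element order in G is 9 < 27. No single element generates all of G, so G is not cyclic.

Answer: No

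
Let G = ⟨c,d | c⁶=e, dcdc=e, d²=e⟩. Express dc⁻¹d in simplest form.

Multiply left to right, reducing at each step:
  d · c⁻¹ = cd
  (cd) · d = c

Answer: c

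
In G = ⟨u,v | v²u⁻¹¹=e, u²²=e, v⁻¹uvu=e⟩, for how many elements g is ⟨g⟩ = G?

⟨g⟩ = G would require ord(g) = |G| = 44, but the maximum element order in G is 22 < 44. So G is not cyclic and no single element generates it: the count is 0.

Answer: 0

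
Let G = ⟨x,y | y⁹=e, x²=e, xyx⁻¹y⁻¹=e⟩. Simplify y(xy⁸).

Compute y · (xy⁸) by multiplying left to right and reducing via the relations at each step:
  y · x = xy
  (xy) · y⁸ = x

Answer: x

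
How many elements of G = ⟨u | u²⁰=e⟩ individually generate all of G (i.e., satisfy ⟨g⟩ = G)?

G is cyclic of order 20. An element generates G iff its order is 20, and a cyclic group of order 20 has exactly φ(20) = 8 such elements.

Answer: 8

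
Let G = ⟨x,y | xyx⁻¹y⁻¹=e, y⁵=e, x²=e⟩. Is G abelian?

Each pair of generators commutes: x·y = xy = y·x. Since the generators pairwise commute, every element of G commutes with every other, so G is abelian.

Answer: Yes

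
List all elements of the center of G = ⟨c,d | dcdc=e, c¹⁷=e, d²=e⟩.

An element z ∈ Z(G) iff z commutes with every generator.
For example e is central: e·c = c = c·e; e·d = d = d·e.
Whereas c ∉ Z(G) since c·d = cd ≠ c¹⁶d = d·c.
Checking each of the 34 elements this way gives Z(G) = {e}, of order 1.

Answer: {e}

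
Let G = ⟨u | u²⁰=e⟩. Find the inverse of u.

The order of u is 20 (smallest k with uᵏ = e), so u⁻¹ = u¹⁹ = u¹⁹.
Check: u · (u¹⁹) → u · u¹⁹ = e, giving e as required.

Answer: u¹⁹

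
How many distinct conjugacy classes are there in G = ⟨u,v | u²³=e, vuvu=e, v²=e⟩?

The conjugacy classes (representative and size) are:
  [e] (size 1), [u] (size 2), [u²¹] (size 2), [u²⁰] (size 2), [u⁴] (size 2), [u¹⁸] (size 2), [u⁶] (size 2), [u¹⁶] (size 2), [u⁸] (size 2), [u⁹] (size 2), [u¹⁰] (size 2), [u¹²] (size 2), [u¹⁸v] (size 23).
Class equation: 1 + 2 + 2 + 2 + 2 + 2 + 2 + 2 + 2 + 2 + 2 + 2 + 23 = 46 = |G|. So G has 13 conjugacy classes.

Answer: 13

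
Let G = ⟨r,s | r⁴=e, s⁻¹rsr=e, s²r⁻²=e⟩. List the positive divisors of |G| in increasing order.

|G| = 8 = 2³. By Lagrange's theorem the order of any subgroup divides 8; the divisors of 8 are 1, 2, 4, 8.

Answer: 1, 2, 4, 8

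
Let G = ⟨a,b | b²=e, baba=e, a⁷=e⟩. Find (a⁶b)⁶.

Compute successive powers of (a⁶b), reducing at each step:
  (a⁶b)²: (a⁶b) · a⁶ = b;   b · b = e
  (a⁶b)³: e · a⁶ = a⁶;   (a⁶) · b = a⁶b
  (a⁶b)⁴: (a⁶b) · a⁶ = b;   b · b = e
  (a⁶b)⁵: e · a⁶ = a⁶;   (a⁶) · b = a⁶b
  (a⁶b)⁶: (a⁶b) · a⁶ = b;   b · b = e

Answer: e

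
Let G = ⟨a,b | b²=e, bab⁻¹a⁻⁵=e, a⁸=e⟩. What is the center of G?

An element z ∈ Z(G) iff z commutes with every generator.
For example a² is central: (a²)·a = a³ = a·(a²); (a²)·b = a²b = b·(a²).
Whereas a ∉ Z(G) since a·b = ab ≠ a⁵b = b·a.
Checking each of the 16 elements this way gives Z(G) = {e, a², a⁴, a⁶}, of order 4.

Answer: {e, a², a⁴, a⁶}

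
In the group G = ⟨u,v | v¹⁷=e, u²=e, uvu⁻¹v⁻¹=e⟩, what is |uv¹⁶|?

Compute successive powers until reaching e:
  (uv¹⁶)¹ = uv¹⁶, (uv¹⁶)² = v¹⁵, (uv¹⁶)³ = uv¹⁴, (uv¹⁶)⁴ = v¹³, (uv¹⁶)⁵ = uv¹², (uv¹⁶)⁶ = v¹¹, (uv¹⁶)⁷ = uv¹⁰, (uv¹⁶)⁸ = v⁹, (uv¹⁶)⁹ = uv⁸, (uv¹⁶)¹⁰ = v⁷, (uv¹⁶)¹¹ = uv⁶, (uv¹⁶)¹² = v⁵, (uv¹⁶)¹³ = uv⁴, (uv¹⁶)¹⁴ = v³, (uv¹⁶)¹⁵ = uv², (uv¹⁶)¹⁶ = v, (uv¹⁶)¹⁷ = u, (uv¹⁶)¹⁸ = v¹⁶, (uv¹⁶)¹⁹ = uv¹⁵, (uv¹⁶)²⁰ = v¹⁴, (uv¹⁶)²¹ = uv¹³, (uv¹⁶)²² = v¹², (uv¹⁶)²³ = uv¹¹, (uv¹⁶)²⁴ = v¹⁰, (uv¹⁶)²⁵ = uv⁹, (uv¹⁶)²⁶ = v⁸, (uv¹⁶)²⁷ = uv⁷, (uv¹⁶)²⁸ = v⁶, (uv¹⁶)²⁹ = uv⁵, (uv¹⁶)³⁰ = v⁴, (uv¹⁶)³¹ = uv³, (uv¹⁶)³² = v², (uv¹⁶)³³ = uv, (uv¹⁶)³⁴ = e.
The smallest positive k with (uv¹⁶)ᵏ = e is 34.

Answer: 34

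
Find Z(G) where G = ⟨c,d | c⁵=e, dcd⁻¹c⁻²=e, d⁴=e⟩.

An element z ∈ Z(G) iff z commutes with every generator.
For example e is central: e·c = c = c·e; e·d = d = d·e.
Whereas c ∉ Z(G) since c·d = cd ≠ c²d = d·c.
Checking each of the 20 elements this way gives Z(G) = {e}, of order 1.

Answer: {e}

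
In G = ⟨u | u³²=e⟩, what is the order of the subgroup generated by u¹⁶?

|⟨u¹⁶⟩| equals the order of u¹⁶. Compute successive powers until reaching e:
  (u¹⁶)¹ = u¹⁶, (u¹⁶)² = e.
The smallest positive k with (u¹⁶)ᵏ = e is 2, so |⟨u¹⁶⟩| = 2.

Answer: 2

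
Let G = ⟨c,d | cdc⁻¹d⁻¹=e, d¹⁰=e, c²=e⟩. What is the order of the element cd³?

Compute successive powers until reaching e:
  (cd³)¹ = cd³, (cd³)² = d⁶, (cd³)³ = cd⁹, (cd³)⁴ = d², (cd³)⁵ = cd⁵, (cd³)⁶ = d⁸, (cd³)⁷ = cd, (cd³)⁸ = d⁴, (cd³)⁹ = cd⁷, (cd³)¹⁰ = e.
The smallest positive k with (cd³)ᵏ = e is 10.

Answer: 10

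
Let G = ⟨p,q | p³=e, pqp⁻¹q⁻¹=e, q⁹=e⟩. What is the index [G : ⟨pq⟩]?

First find ord(pq) by computing successive powers:
  (pq)¹ = pq, (pq)² = p²q², (pq)³ = q³, (pq)⁴ = pq⁴, (pq)⁵ = p²q⁵, (pq)⁶ = q⁶, (pq)⁷ = pq⁷, (pq)⁸ = p²q⁸, (pq)⁹ = e.
So |⟨pq⟩| = ord(pq) = 9. With |G| = 27, by Lagrange [G : ⟨pq⟩] = 27/9 = 3.

Answer: 3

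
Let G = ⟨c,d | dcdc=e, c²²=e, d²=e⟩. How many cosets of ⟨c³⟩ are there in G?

First find ord(c³) by computing successive powers:
  (c³)¹ = c³, (c³)² = c⁶, (c³)³ = c⁹, (c³)⁴ = c¹², (c³)⁵ = c¹⁵, (c³)⁶ = c¹⁸, (c³)⁷ = c²¹, (c³)⁸ = c², (c³)⁹ = c⁵, (c³)¹⁰ = c⁸, (c³)¹¹ = c¹¹, (c³)¹² = c¹⁴, (c³)¹³ = c¹⁷, (c³)¹⁴ = c²⁰, (c³)¹⁵ = c, (c³)¹⁶ = c⁴, (c³)¹⁷ = c⁷, (c³)¹⁸ = c¹⁰, (c³)¹⁹ = c¹³, (c³)²⁰ = c¹⁶, (c³)²¹ = c¹⁹, (c³)²² = e.
So |⟨c³⟩| = ord(c³) = 22. With |G| = 44, by Lagrange [G : ⟨c³⟩] = 44/22 = 2.

Answer: 2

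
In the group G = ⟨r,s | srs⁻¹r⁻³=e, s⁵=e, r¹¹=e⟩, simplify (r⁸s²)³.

Compute successive powers of (r⁸s²), reducing at each step:
  (r⁸s²)²: (r⁸s²) · r⁸ = r³s²;   (r³s²) · s² = r³s⁴
  (r⁸s²)³: (r³s⁴) · r⁸ = r²s⁴;   (r²s⁴) · s² = r²s

Answer: r²s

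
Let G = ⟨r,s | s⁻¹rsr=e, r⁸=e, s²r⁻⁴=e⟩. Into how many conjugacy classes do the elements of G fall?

The conjugacy classes (representative and size) are:
  [e] (size 1), [r⁷] (size 2), [r⁶] (size 2), [r³] (size 2), [r⁴] (size 1), [r²s⁻¹] (size 4), [r³s⁻¹] (size 4).
Class equation: 1 + 2 + 2 + 2 + 1 + 4 + 4 = 16 = |G|. So G has 7 conjugacy classes.

Answer: 7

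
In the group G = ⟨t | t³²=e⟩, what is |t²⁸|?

Compute successive powers until reaching e:
  (t²⁸)¹ = t²⁸, (t²⁸)² = t²⁴, (t²⁸)³ = t²⁰, (t²⁸)⁴ = t¹⁶, (t²⁸)⁵ = t¹², (t²⁸)⁶ = t⁸, (t²⁸)⁷ = t⁴, (t²⁸)⁸ = e.
The smallest positive k with (t²⁸)ᵏ = e is 8.

Answer: 8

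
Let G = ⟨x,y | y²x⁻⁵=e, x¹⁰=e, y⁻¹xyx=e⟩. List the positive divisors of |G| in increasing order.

|G| = 20 = 2² · 5. By Lagrange's theorem the order of any subgroup divides 20; the divisors of 20 are 1, 2, 4, 5, 10, 20.

Answer: 1, 2, 4, 5, 10, 20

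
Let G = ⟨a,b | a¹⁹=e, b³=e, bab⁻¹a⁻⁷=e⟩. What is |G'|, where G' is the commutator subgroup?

G' = [G, G] is generated by all commutators. The generator-pair commutators are: [a, b] = a¹³.
The subgroup they normally generate is {e, a, a², a³, a⁴, a⁵, a⁶, a⁷, a⁸, a⁹, a¹⁰, a¹¹, a¹², a¹³, a¹⁴, a¹⁵, a¹⁶, a¹⁷, a¹⁸}, of order 19.
Check: |G/G'| = 57/19 = 3 is the order of the abelianisation.

Answer: 19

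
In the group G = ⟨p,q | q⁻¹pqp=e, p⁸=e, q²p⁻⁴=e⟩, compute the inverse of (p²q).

The order of (p²q) is 4 (smallest k with (p²q)ᵏ = e), so (p²q)⁻¹ = (p²q)³ = p²q⁻¹.
Check: (p²q) · (p²q⁻¹) → (p²q) · p² = q;   q · q⁻¹ = e, giving e as required.

Answer: p²q⁻¹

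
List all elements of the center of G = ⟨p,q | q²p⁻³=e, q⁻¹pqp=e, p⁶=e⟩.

An element z ∈ Z(G) iff z commutes with every generator.
For example p³ is central: (p³)·p = p⁴ = p·(p³); (p³)·q = q⁻¹ = q·(p³).
Whereas p ∉ Z(G) since p·q = pq ≠ p²q⁻¹ = q·p.
Checking each of the 12 elements this way gives Z(G) = {e, p³}, of order 2.

Answer: {e, p³}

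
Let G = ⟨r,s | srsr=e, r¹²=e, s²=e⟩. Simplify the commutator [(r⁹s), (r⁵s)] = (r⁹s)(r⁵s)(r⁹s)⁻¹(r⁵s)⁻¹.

[(r⁹s), (r⁵s)] = (r⁹s)·(r⁵s)·(r⁹s)⁻¹·(r⁵s)⁻¹.
  (r⁹s) · (r⁵s) = r⁴
  (r⁴) · (r⁹s) = rs
  (rs) · (r⁵s) = r⁸

Answer: r⁸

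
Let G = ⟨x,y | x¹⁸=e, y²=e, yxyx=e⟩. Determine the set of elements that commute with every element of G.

An element z ∈ Z(G) iff z commutes with every generator.
For example x⁹ is central: (x⁹)·x = x¹⁰ = x·(x⁹); (x⁹)·y = x⁹y = y·(x⁹).
Whereas x ∉ Z(G) since x·y = xy ≠ x¹⁷y = y·x.
Checking each of the 36 elements this way gives Z(G) = {e, x⁹}, of order 2.

Answer: {e, x⁹}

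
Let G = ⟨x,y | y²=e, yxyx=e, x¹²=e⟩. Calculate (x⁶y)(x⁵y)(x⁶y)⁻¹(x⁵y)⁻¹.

[(x⁶y), (x⁵y)] = (x⁶y)·(x⁵y)·(x⁶y)⁻¹·(x⁵y)⁻¹.
  (x⁶y) · (x⁵y) = x
  x · (x⁶y) = x⁷y
  (x⁷y) · (x⁵y) = x²

Answer: x²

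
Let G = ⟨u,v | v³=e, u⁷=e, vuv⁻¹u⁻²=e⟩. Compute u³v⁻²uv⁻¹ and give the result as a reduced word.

Multiply left to right, reducing at each step:
  (u³) · v⁻² = u³v
  (u³v) · u = u⁵v
  (u⁵v) · v⁻¹ = u⁵

Answer: u⁵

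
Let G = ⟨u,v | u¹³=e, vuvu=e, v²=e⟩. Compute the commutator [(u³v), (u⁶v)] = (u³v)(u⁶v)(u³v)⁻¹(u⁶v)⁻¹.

[(u³v), (u⁶v)] = (u³v)·(u⁶v)·(u³v)⁻¹·(u⁶v)⁻¹.
  (u³v) · (u⁶v) = u¹⁰
  (u¹⁰) · (u³v) = v
  v · (u⁶v) = u⁷

Answer: u⁷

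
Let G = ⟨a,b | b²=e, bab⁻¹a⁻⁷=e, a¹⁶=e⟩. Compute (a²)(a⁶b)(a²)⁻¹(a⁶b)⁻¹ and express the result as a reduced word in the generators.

[(a²), (a⁶b)] = (a²)·(a⁶b)·(a²)⁻¹·(a⁶b)⁻¹.
  (a²) · (a⁶b) = a⁸b
  (a⁸b) · (a¹⁴) = a¹⁰b
  (a¹⁰b) · (a⁶b) = a⁴

Answer: a⁴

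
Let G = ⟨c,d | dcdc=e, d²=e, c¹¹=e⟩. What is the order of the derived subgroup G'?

G' = [G, G] is generated by all commutators. The generator-pair commutators are: [c, d] = c².
The subgroup they normally generate is {e, c, c², c³, c⁴, c⁵, c⁶, c⁷, c⁸, c⁹, c¹⁰}, of order 11.
Check: |G/G'| = 22/11 = 2 is the order of the abelianisation.

Answer: 11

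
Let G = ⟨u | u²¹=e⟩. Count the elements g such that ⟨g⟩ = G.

G is cyclic of order 21. An element generates G iff its order is 21, and a cyclic group of order 21 has exactly φ(21) = 12 such elements.

Answer: 12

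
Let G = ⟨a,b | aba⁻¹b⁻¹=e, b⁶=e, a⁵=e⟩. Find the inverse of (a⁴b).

The order of (a⁴b) is 30 (smallest k with (a⁴b)ᵏ = e), so (a⁴b)⁻¹ = (a⁴b)²⁹ = ab⁵.
Check: (a⁴b) · (ab⁵) → (a⁴b) · a = b;   b · b⁵ = e, giving e as required.

Answer: ab⁵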